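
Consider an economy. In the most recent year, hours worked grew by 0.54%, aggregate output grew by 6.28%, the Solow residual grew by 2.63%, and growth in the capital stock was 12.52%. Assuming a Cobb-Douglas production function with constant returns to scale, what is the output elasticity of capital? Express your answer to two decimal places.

gY = gA + α·gK + (1−α)·gL, so gY − gA − gL = α(gK − gL).
6.28 − 2.63 − 0.54 = α × (12.52 − 0.54).
3.11 = 11.98 α, so α = 0.2596.

α = 0.26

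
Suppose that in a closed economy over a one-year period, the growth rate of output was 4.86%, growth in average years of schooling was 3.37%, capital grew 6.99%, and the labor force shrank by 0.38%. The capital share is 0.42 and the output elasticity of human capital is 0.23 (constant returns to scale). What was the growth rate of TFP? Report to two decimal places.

Labor's share = 1 − 0.42 − 0.23 = 0.35.
Capital: 0.42 × 6.99 = 2.9358 pp.
Average years of schooling: 0.23 × 3.37 = 0.7751 pp.
The labor force: 0.35 × (-0.38) = -0.133 pp.
TFP growth = 4.86 − 3.5779 = 1.2821%.

1.28%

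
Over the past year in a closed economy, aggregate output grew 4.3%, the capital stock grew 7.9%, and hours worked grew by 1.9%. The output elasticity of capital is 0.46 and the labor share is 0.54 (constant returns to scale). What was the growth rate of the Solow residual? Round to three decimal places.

Labor's share = 1 − 0.46 = 0.54.
The capital stock: 0.46 × 7.9 = 3.634 pp.
Hours worked: 0.54 × 1.9 = 1.026 pp.
TFP growth = 4.3 − 4.66 = -0.36%.

-0.360%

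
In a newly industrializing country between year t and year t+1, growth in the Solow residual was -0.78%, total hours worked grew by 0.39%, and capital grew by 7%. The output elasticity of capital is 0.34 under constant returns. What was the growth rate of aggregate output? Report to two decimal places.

Labor's share = 1 − 0.34 = 0.66.
Capital: 0.34 × 7 = 2.38 pp.
Total hours worked: 0.66 × 0.39 = 0.2574 pp.
Output growth = -0.78 + 2.6374 = 1.8574%.

1.86%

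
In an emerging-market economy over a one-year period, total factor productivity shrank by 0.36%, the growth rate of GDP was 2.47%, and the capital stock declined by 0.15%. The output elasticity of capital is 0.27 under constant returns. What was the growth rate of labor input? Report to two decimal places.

Labor input grew 3.93%.

Labor's share = 1 − 0.27 = 0.73.
gY = gA + 0.27×(-0.15) + 0.73×g.
0.73×g = 2.47 + 0.36 + 0.0405 = 2.8705.
g = 2.8705 / 0.73 = 3.9322%.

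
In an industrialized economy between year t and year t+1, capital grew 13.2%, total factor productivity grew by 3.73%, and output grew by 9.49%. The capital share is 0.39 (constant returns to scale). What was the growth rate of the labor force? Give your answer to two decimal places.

1.00%

Labor's share = 1 − 0.39 = 0.61.
gY = gA + 0.39×13.2 + 0.61×g.
0.61×g = 9.49 − 3.73 − 5.148 = 0.612.
g = 0.612 / 0.61 = 1.0033%.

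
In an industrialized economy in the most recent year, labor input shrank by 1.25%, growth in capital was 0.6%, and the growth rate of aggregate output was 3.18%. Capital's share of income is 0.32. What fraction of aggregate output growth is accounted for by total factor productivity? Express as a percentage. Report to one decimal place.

Total factor productivity accounted for 120.7% of growth.

Labor's share = 1 − 0.32 = 0.68.
Capital: 0.32 × 0.6 = 0.192 pp.
Labor input: 0.68 × (-1.25) = -0.85 pp.
TFP growth = 3.18 + 0.658 = 3.838%.
TFP share of growth = 3.838 / 3.18 × 100 = 120.692%.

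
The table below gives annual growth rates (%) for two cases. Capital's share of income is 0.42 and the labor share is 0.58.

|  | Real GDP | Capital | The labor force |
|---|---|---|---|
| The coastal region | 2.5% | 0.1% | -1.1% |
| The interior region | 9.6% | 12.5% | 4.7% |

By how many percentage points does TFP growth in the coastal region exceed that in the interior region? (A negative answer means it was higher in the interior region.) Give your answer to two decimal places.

Labor's share = 1 − 0.42 = 0.58.
The coastal region: TFP = 2.5 − 0.042 + 0.638 = 3.096%.
The interior region: TFP = 9.6 − 5.25 − 2.726 = 1.624%.
Difference = 3.096 − (1.624) = 1.472 pp.

1.47 percentage points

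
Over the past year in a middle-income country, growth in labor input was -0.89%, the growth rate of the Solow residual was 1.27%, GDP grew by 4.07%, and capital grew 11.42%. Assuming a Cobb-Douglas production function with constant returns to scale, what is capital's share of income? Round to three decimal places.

gY = gA + α·gK + (1−α)·gL, so gY − gA − gL = α(gK − gL).
4.07 − 1.27 + 0.89 = α × (11.42 − (-0.89)).
3.69 = 12.31 α, so α = 0.29976.

α = 0.300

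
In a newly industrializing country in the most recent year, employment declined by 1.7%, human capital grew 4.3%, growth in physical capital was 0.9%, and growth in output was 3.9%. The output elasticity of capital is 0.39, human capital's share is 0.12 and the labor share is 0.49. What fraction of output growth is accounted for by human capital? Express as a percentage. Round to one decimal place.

Human capital contributed 0.12 × 4.3 = 0.516 pp.
Share of growth = 0.516 / 3.9 × 100 = 13.231%.

13.2%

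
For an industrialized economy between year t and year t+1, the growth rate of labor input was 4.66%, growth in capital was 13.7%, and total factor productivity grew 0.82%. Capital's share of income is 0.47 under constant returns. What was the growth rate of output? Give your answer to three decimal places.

9.729%

Labor's share = 1 − 0.47 = 0.53.
Capital: 0.47 × 13.7 = 6.439 pp.
Labor input: 0.53 × 4.66 = 2.4698 pp.
Output growth = 0.82 + 8.9088 = 9.7288%.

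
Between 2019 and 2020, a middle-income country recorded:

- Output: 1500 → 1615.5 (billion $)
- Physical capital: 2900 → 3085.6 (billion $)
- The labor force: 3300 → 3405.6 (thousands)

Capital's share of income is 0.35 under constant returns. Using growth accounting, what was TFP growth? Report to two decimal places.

Output growth = (1615.5 − 1500) / 1500 = 7.7%.
Physical capital growth = (3085.6 − 2900) / 2900 = 6.4%.
The labor force growth = (3405.6 − 3300) / 3300 = 3.2%.
Labor's share = 1 − 0.35 = 0.65.
Physical capital: 0.35 × 6.4 = 2.24 pp.
The labor force: 0.65 × 3.2 = 2.08 pp.
TFP growth = 7.7 − 4.32 = 3.38%.

3.38%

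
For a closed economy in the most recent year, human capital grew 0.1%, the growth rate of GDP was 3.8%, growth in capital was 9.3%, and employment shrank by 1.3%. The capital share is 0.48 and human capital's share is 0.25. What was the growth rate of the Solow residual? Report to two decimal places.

Labor's share = 1 − 0.48 − 0.25 = 0.27.
Capital: 0.48 × 9.3 = 4.464 pp.
Human capital: 0.25 × 0.1 = 0.025 pp.
Employment: 0.27 × (-1.3) = -0.351 pp.
TFP growth = 3.8 − 4.138 = -0.338%.

-0.34%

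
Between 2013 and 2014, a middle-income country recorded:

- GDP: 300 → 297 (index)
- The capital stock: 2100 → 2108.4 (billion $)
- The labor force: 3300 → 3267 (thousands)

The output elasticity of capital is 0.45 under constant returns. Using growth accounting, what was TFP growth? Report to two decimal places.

GDP growth = (297 − 300) / 300 = -1%.
The capital stock growth = (2108.4 − 2100) / 2100 = 0.4%.
The labor force growth = (3267 − 3300) / 3300 = -1%.
Labor's share = 1 − 0.45 = 0.55.
The capital stock: 0.45 × 0.4 = 0.18 pp.
The labor force: 0.55 × (-1) = -0.55 pp.
TFP growth = -1 + 0.37 = -0.63%.

-0.63%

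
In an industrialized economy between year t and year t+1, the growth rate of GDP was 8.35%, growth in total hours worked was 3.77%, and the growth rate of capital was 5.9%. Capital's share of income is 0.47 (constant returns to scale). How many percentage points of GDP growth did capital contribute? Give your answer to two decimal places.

Contribution = share × growth = 0.47 × 5.9 = 2.773 pp.

2.77 pp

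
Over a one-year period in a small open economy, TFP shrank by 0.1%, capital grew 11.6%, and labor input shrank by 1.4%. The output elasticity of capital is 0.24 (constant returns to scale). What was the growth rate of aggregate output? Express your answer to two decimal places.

Labor's share = 1 − 0.24 = 0.76.
Capital: 0.24 × 11.6 = 2.784 pp.
Labor input: 0.76 × (-1.4) = -1.064 pp.
Output growth = -0.1 + 1.72 = 1.62%.

Aggregate output grew 1.62%.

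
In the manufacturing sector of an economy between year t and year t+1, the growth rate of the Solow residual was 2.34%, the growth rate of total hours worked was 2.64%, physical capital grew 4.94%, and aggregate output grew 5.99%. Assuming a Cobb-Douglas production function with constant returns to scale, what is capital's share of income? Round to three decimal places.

gY = gA + α·gK + (1−α)·gL, so gY − gA − gL = α(gK − gL).
5.99 − 2.34 − 2.64 = α × (4.94 − 2.64).
1.01 = 2.3 α, so α = 0.43913.

Capital's share of income is 0.439.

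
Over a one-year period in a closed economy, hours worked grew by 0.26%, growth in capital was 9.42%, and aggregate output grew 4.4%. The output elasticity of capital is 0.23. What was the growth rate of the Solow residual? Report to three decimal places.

2.033%

Labor's share = 1 − 0.23 = 0.77.
Capital: 0.23 × 9.42 = 2.1666 pp.
Hours worked: 0.77 × 0.26 = 0.2002 pp.
TFP growth = 4.4 − 2.3668 = 2.0332%.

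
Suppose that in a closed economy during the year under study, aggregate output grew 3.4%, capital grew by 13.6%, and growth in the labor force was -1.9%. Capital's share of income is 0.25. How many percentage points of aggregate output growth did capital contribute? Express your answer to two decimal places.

3.40 percentage points

Contribution = share × growth = 0.25 × 13.6 = 3.4 pp.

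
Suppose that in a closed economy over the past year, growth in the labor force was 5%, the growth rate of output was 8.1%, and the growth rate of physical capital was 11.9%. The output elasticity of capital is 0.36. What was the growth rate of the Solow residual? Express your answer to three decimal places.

The Solow residual grew 0.616%.

Labor's share = 1 − 0.36 = 0.64.
Physical capital: 0.36 × 11.9 = 4.284 pp.
The labor force: 0.64 × 5 = 3.2 pp.
TFP growth = 8.1 − 7.484 = 0.616%.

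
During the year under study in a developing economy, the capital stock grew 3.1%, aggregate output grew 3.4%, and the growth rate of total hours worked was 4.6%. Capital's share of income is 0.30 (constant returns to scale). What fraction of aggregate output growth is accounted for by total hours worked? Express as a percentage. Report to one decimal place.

Total hours worked accounted for 94.7% of growth.

Labor's share = 1 − 0.3 = 0.7.
Total hours worked contributed 0.7 × 4.6 = 3.22 pp.
Share of growth = 3.22 / 3.4 × 100 = 94.706%.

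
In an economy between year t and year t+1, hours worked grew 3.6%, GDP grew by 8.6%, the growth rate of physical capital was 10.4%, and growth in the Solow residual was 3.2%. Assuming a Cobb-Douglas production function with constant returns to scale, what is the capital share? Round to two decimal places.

gY = gA + α·gK + (1−α)·gL, so gY − gA − gL = α(gK − gL).
8.6 − 3.2 − 3.6 = α × (10.4 − 3.6).
1.8 = 6.8 α, so α = 0.2647.

α = 0.26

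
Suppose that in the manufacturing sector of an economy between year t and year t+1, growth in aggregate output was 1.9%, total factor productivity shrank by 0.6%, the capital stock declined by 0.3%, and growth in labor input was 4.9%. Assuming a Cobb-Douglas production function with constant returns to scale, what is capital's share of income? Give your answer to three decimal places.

0.462

gY = gA + α·gK + (1−α)·gL, so gY − gA − gL = α(gK − gL).
1.9 + 0.6 − 4.9 = α × (-0.3 − 4.9).
-2.4 = -5.2 α, so α = 0.46154.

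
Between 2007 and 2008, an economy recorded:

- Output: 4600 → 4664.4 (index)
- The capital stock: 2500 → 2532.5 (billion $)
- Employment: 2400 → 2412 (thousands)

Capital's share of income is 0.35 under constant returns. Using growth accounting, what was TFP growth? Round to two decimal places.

0.62%

Output growth = (4664.4 − 4600) / 4600 = 1.4%.
The capital stock growth = (2532.5 − 2500) / 2500 = 1.3%.
Employment growth = (2412 − 2400) / 2400 = 0.5%.
Labor's share = 1 − 0.35 = 0.65.
The capital stock: 0.35 × 1.3 = 0.455 pp.
Employment: 0.65 × 0.5 = 0.325 pp.
TFP growth = 1.4 − 0.78 = 0.62%.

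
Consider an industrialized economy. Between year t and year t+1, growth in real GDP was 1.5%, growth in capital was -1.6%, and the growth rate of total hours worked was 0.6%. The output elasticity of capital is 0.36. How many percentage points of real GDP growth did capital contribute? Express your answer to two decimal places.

-0.58 percentage points

Contribution = share × growth = 0.36 × (-1.6) = -0.576 pp.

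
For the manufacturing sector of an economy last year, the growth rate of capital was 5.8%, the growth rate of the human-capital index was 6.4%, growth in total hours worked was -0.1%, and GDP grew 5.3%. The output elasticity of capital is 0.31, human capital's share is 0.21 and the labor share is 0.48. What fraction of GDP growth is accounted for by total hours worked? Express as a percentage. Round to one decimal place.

Total hours worked accounted for -0.9% of growth.

Labor's share = 1 − 0.31 − 0.21 = 0.48.
Total hours worked contributed 0.48 × (-0.1) = -0.048 pp.
Share of growth = -0.048 / 5.3 × 100 = -0.906%.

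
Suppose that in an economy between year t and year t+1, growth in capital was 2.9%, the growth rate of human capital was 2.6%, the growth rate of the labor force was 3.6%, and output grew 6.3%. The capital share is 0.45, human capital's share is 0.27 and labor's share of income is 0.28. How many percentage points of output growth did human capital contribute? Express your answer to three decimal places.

Contribution = share × growth = 0.27 × 2.6 = 0.702 pp.

0.702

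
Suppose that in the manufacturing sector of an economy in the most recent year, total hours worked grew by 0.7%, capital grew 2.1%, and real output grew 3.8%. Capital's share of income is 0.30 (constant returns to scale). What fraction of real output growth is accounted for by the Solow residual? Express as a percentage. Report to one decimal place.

Labor's share = 1 − 0.3 = 0.7.
Capital: 0.3 × 2.1 = 0.63 pp.
Total hours worked: 0.7 × 0.7 = 0.49 pp.
TFP growth = 3.8 − 1.12 = 2.68%.
TFP share of growth = 2.68 / 3.8 × 100 = 70.526%.

70.5%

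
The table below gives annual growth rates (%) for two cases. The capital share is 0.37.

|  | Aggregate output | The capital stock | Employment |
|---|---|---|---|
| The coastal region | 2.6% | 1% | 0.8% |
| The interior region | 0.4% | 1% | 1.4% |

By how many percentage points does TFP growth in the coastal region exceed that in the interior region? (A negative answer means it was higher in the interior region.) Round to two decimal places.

Labor's share = 1 − 0.37 = 0.63.
The coastal region: TFP = 2.6 − 0.37 − 0.504 = 1.726%.
The interior region: TFP = 0.4 − 0.37 − 0.882 = -0.852%.
Difference = 1.726 − (-0.852) = 2.578 pp.

2.58 percentage points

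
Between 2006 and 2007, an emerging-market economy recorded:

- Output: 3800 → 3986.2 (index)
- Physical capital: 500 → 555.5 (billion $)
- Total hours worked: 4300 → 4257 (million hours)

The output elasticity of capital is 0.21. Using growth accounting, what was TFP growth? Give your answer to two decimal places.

3.36%

Output growth = (3986.2 − 3800) / 3800 = 4.9%.
Physical capital growth = (555.5 − 500) / 500 = 11.1%.
Total hours worked growth = (4257 − 4300) / 4300 = -1%.
Labor's share = 1 − 0.21 = 0.79.
Physical capital: 0.21 × 11.1 = 2.331 pp.
Total hours worked: 0.79 × (-1) = -0.79 pp.
TFP growth = 4.9 − 1.541 = 3.359%.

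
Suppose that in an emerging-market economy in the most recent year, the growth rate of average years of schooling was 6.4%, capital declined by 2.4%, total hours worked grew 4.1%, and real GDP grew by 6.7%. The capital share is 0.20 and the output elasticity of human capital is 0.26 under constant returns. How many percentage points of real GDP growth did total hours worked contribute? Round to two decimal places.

Labor's share = 1 − 0.2 − 0.26 = 0.54.
Contribution = share × growth = 0.54 × 4.1 = 2.214 pp.

2.21 percentage points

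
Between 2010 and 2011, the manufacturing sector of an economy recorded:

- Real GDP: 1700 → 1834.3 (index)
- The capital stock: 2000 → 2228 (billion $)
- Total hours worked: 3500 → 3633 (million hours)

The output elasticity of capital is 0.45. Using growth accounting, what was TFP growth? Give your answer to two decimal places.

TFP growth was 0.68%.

Real GDP growth = (1834.3 − 1700) / 1700 = 7.9%.
The capital stock growth = (2228 − 2000) / 2000 = 11.4%.
Total hours worked growth = (3633 − 3500) / 3500 = 3.8%.
Labor's share = 1 − 0.45 = 0.55.
The capital stock: 0.45 × 11.4 = 5.13 pp.
Total hours worked: 0.55 × 3.8 = 2.09 pp.
TFP growth = 7.9 − 7.22 = 0.68%.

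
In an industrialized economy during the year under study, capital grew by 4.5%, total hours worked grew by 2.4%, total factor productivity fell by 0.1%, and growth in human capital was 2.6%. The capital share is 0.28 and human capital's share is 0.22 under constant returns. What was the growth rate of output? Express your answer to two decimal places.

Labor's share = 1 − 0.28 − 0.22 = 0.5.
Capital: 0.28 × 4.5 = 1.26 pp.
Human capital: 0.22 × 2.6 = 0.572 pp.
Total hours worked: 0.5 × 2.4 = 1.2 pp.
Output growth = -0.1 + 3.032 = 2.932%.

2.93%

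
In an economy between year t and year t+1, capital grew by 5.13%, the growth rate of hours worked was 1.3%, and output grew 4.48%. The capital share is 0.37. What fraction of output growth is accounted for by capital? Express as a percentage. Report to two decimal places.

42.37%

Capital contributed 0.37 × 5.13 = 1.8981 pp.
Share of growth = 1.8981 / 4.48 × 100 = 42.3683%.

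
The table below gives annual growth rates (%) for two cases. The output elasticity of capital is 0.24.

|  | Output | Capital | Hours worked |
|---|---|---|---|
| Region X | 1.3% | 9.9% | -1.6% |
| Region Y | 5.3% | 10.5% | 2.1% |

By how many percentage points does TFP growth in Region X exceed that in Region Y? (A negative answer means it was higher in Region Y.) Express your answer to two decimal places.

Labor's share = 1 − 0.24 = 0.76.
Region X: TFP = 1.3 − 2.376 + 1.216 = 0.14%.
Region Y: TFP = 5.3 − 2.52 − 1.596 = 1.184%.
Difference = 0.14 − (1.184) = -1.044 pp.

-1.04 percentage points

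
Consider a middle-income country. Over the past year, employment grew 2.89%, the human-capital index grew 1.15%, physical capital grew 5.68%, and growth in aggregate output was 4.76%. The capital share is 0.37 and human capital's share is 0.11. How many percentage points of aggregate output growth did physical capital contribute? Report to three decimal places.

2.102

Contribution = share × growth = 0.37 × 5.68 = 2.1016 pp.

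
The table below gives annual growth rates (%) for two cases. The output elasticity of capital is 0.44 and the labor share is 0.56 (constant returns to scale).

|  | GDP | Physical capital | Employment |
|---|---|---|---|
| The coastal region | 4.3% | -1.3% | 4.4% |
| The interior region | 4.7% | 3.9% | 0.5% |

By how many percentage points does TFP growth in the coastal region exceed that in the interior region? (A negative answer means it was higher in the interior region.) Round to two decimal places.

Labor's share = 1 − 0.44 = 0.56.
The coastal region: TFP = 4.3 + 0.572 − 2.464 = 2.408%.
The interior region: TFP = 4.7 − 1.716 − 0.28 = 2.704%.
Difference = 2.408 − (2.704) = -0.296 pp.

-0.30 percentage points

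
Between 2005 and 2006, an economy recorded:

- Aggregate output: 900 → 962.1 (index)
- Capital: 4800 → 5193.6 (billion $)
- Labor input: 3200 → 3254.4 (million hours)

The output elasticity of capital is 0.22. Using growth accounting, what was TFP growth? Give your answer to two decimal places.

TFP grew 3.77%.

Aggregate output growth = (962.1 − 900) / 900 = 6.9%.
Capital growth = (5193.6 − 4800) / 4800 = 8.2%.
Labor input growth = (3254.4 − 3200) / 3200 = 1.7%.
Labor's share = 1 − 0.22 = 0.78.
Capital: 0.22 × 8.2 = 1.804 pp.
Labor input: 0.78 × 1.7 = 1.326 pp.
TFP growth = 6.9 − 3.13 = 3.77%.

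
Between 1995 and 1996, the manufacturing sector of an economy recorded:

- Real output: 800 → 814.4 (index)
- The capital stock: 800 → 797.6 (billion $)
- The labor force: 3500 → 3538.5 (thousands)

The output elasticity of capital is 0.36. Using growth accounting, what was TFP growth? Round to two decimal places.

Real output growth = (814.4 − 800) / 800 = 1.8%.
The capital stock growth = (797.6 − 800) / 800 = -0.3%.
The labor force growth = (3538.5 − 3500) / 3500 = 1.1%.
Labor's share = 1 − 0.36 = 0.64.
The capital stock: 0.36 × (-0.3) = -0.108 pp.
The labor force: 0.64 × 1.1 = 0.704 pp.
TFP growth = 1.8 − 0.596 = 1.204%.

1.20%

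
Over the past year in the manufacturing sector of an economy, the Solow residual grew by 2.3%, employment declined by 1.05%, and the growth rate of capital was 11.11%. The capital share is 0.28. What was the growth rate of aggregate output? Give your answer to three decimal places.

Labor's share = 1 − 0.28 = 0.72.
Capital: 0.28 × 11.11 = 3.1108 pp.
Employment: 0.72 × (-1.05) = -0.756 pp.
Output growth = 2.3 + 2.3548 = 4.6548%.

Aggregate output growth was 4.655%.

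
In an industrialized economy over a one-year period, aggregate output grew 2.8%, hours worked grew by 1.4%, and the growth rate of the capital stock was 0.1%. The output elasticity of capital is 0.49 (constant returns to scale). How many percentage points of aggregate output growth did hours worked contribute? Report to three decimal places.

Labor's share = 1 − 0.49 = 0.51.
Contribution = share × growth = 0.51 × 1.4 = 0.714 pp.

0.714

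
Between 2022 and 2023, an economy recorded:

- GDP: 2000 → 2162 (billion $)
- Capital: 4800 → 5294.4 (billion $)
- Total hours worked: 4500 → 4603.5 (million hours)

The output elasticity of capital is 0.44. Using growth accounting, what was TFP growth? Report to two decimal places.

GDP growth = (2162 − 2000) / 2000 = 8.1%.
Capital growth = (5294.4 − 4800) / 4800 = 10.3%.
Total hours worked growth = (4603.5 − 4500) / 4500 = 2.3%.
Labor's share = 1 − 0.44 = 0.56.
Capital: 0.44 × 10.3 = 4.532 pp.
Total hours worked: 0.56 × 2.3 = 1.288 pp.
TFP growth = 8.1 − 5.82 = 2.28%.

TFP grew 2.28%.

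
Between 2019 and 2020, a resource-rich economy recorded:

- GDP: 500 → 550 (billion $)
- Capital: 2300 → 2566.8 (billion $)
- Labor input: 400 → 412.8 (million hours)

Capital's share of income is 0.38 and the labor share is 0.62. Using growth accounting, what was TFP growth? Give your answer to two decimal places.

GDP growth = (550 − 500) / 500 = 10%.
Capital growth = (2566.8 − 2300) / 2300 = 11.6%.
Labor input growth = (412.8 − 400) / 400 = 3.2%.
Labor's share = 1 − 0.38 = 0.62.
Capital: 0.38 × 11.6 = 4.408 pp.
Labor input: 0.62 × 3.2 = 1.984 pp.
TFP growth = 10 − 6.392 = 3.608%.

3.61%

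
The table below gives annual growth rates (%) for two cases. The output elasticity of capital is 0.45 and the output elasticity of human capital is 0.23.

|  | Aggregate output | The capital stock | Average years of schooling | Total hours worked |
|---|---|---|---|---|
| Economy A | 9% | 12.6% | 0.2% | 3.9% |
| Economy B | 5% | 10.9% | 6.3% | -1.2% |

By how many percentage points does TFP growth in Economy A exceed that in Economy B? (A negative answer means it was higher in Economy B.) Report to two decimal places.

3.01 percentage points

Labor's share = 1 − 0.45 − 0.23 = 0.32.
Economy A: TFP = 9 − 5.67 − 0.046 − 1.248 = 2.036%.
Economy B: TFP = 5 − 4.905 − 1.449 + 0.384 = -0.97%.
Difference = 2.036 − (-0.97) = 3.006 pp.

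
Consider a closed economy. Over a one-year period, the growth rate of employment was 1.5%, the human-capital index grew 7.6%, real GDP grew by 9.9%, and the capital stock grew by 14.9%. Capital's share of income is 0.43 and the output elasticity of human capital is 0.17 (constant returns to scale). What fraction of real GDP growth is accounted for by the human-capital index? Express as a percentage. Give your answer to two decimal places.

The human-capital index contributed 0.17 × 7.6 = 1.292 pp.
Share of growth = 1.292 / 9.9 × 100 = 13.0505%.

The human-capital index accounted for 13.05% of growth.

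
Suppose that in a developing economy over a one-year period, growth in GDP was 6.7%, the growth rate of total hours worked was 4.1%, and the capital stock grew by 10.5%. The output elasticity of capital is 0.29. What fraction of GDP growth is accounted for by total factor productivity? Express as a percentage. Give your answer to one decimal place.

Total factor productivity accounted for 11.1% of growth.

Labor's share = 1 − 0.29 = 0.71.
The capital stock: 0.29 × 10.5 = 3.045 pp.
Total hours worked: 0.71 × 4.1 = 2.911 pp.
TFP growth = 6.7 − 5.956 = 0.744%.
TFP share of growth = 0.744 / 6.7 × 100 = 11.104%.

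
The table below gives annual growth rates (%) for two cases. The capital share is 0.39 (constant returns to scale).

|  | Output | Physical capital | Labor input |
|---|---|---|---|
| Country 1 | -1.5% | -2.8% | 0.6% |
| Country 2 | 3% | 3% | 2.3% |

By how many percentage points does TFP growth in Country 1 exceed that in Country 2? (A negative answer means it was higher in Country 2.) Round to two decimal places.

Labor's share = 1 − 0.39 = 0.61.
Country 1: TFP = -1.5 + 1.092 − 0.366 = -0.774%.
Country 2: TFP = 3 − 1.17 − 1.403 = 0.427%.
Difference = -0.774 − (0.427) = -1.201 pp.

-1.20 percentage points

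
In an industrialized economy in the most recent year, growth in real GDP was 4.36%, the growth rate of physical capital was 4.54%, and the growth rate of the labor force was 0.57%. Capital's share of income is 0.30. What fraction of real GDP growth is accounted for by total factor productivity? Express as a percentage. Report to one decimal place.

Labor's share = 1 − 0.3 = 0.7.
Physical capital: 0.3 × 4.54 = 1.362 pp.
The labor force: 0.7 × 0.57 = 0.399 pp.
TFP growth = 4.36 − 1.761 = 2.599%.
TFP share of growth = 2.599 / 4.36 × 100 = 59.61%.

Total factor productivity accounted for 59.6% of growth.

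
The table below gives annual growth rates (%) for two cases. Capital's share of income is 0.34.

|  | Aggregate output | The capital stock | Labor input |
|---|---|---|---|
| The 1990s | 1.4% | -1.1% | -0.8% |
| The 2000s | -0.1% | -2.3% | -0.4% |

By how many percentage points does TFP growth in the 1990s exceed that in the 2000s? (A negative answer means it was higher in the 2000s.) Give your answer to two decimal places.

1.36 percentage points

Labor's share = 1 − 0.34 = 0.66.
The 1990s: TFP = 1.4 + 0.374 + 0.528 = 2.302%.
The 2000s: TFP = -0.1 + 0.782 + 0.264 = 0.946%.
Difference = 2.302 − (0.946) = 1.356 pp.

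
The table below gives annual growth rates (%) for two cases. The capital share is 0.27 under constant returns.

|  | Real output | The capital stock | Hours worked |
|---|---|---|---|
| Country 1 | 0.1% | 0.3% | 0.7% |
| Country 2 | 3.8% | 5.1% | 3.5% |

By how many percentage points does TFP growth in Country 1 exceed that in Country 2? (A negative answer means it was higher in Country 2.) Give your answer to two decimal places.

-0.36 percentage points

Labor's share = 1 − 0.27 = 0.73.
Country 1: TFP = 0.1 − 0.081 − 0.511 = -0.492%.
Country 2: TFP = 3.8 − 1.377 − 2.555 = -0.132%.
Difference = -0.492 − (-0.132) = -0.36 pp.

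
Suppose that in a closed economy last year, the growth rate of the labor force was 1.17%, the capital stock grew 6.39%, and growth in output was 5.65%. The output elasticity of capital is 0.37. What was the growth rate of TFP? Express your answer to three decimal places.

2.549%

Labor's share = 1 − 0.37 = 0.63.
The capital stock: 0.37 × 6.39 = 2.3643 pp.
The labor force: 0.63 × 1.17 = 0.7371 pp.
TFP growth = 5.65 − 3.1014 = 2.5486%.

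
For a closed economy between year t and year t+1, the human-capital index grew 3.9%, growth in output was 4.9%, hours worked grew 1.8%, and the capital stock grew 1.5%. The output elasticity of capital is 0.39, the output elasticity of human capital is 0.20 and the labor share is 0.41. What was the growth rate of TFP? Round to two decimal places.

Labor's share = 1 − 0.39 − 0.2 = 0.41.
The capital stock: 0.39 × 1.5 = 0.585 pp.
The human-capital index: 0.2 × 3.9 = 0.78 pp.
Hours worked: 0.41 × 1.8 = 0.738 pp.
TFP growth = 4.9 − 2.103 = 2.797%.

TFP grew 2.80%.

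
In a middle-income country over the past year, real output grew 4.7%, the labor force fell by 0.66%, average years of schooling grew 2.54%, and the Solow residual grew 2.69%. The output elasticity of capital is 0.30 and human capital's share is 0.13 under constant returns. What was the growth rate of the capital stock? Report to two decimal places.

Labor's share = 1 − 0.3 − 0.13 = 0.57.
gY = gA + 0.13×2.54 + 0.57×(-0.66) + 0.3×g.
0.3×g = 4.7 − 2.69 + 0.046 = 2.056.
g = 2.056 / 0.3 = 6.8533%.

The capital stock grew 6.85%.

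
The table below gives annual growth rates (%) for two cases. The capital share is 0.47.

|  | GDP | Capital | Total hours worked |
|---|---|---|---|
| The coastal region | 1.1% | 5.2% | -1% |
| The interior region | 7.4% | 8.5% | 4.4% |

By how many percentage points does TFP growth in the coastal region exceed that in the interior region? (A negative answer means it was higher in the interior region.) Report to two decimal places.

Labor's share = 1 − 0.47 = 0.53.
The coastal region: TFP = 1.1 − 2.444 + 0.53 = -0.814%.
The interior region: TFP = 7.4 − 3.995 − 2.332 = 1.073%.
Difference = -0.814 − (1.073) = -1.887 pp.

-1.89 percentage points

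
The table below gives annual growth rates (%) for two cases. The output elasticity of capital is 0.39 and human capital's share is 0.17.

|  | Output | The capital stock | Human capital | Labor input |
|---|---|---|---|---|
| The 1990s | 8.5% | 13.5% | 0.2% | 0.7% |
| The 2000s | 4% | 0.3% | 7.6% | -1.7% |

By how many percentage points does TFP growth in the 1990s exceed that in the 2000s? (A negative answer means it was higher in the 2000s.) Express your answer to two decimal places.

-0.45 percentage points

Labor's share = 1 − 0.39 − 0.17 = 0.44.
The 1990s: TFP = 8.5 − 5.265 − 0.034 − 0.308 = 2.893%.
The 2000s: TFP = 4 − 0.117 − 1.292 + 0.748 = 3.339%.
Difference = 2.893 − (3.339) = -0.446 pp.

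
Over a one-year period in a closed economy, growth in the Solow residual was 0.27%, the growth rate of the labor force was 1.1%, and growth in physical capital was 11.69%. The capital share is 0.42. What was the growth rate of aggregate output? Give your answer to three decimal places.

Labor's share = 1 − 0.42 = 0.58.
Physical capital: 0.42 × 11.69 = 4.9098 pp.
The labor force: 0.58 × 1.1 = 0.638 pp.
Output growth = 0.27 + 5.5478 = 5.8178%.

5.818%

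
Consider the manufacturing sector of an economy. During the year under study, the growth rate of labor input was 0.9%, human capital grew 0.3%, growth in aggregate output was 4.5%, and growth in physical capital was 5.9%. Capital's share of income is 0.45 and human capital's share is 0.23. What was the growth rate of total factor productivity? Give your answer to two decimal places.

Labor's share = 1 − 0.45 − 0.23 = 0.32.
Physical capital: 0.45 × 5.9 = 2.655 pp.
Human capital: 0.23 × 0.3 = 0.069 pp.
Labor input: 0.32 × 0.9 = 0.288 pp.
TFP growth = 4.5 − 3.012 = 1.488%.

1.49%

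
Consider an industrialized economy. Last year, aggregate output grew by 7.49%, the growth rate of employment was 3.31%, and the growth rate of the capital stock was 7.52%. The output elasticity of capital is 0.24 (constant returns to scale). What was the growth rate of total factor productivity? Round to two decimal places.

3.17%

Labor's share = 1 − 0.24 = 0.76.
The capital stock: 0.24 × 7.52 = 1.8048 pp.
Employment: 0.76 × 3.31 = 2.5156 pp.
TFP growth = 7.49 − 4.3204 = 3.1696%.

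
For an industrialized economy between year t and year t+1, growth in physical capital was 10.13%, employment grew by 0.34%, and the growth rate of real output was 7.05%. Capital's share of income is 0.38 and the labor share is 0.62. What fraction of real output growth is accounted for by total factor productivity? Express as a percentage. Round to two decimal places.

Total factor productivity accounted for 42.41% of growth.

Labor's share = 1 − 0.38 = 0.62.
Physical capital: 0.38 × 10.13 = 3.8494 pp.
Employment: 0.62 × 0.34 = 0.2108 pp.
TFP growth = 7.05 − 4.0602 = 2.9898%.
TFP share of growth = 2.9898 / 7.05 × 100 = 42.4085%.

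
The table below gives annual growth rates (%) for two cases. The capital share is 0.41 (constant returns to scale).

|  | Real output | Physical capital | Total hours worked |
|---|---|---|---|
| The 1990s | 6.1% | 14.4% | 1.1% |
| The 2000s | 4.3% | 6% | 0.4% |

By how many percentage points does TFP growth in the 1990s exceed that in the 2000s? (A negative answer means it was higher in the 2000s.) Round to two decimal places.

Labor's share = 1 − 0.41 = 0.59.
The 1990s: TFP = 6.1 − 5.904 − 0.649 = -0.453%.
The 2000s: TFP = 4.3 − 2.46 − 0.236 = 1.604%.
Difference = -0.453 − (1.604) = -2.057 pp.

-2.06 percentage points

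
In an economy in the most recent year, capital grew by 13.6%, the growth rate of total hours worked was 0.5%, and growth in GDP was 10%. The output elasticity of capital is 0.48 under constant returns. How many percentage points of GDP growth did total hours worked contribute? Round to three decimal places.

Labor's share = 1 − 0.48 = 0.52.
Contribution = share × growth = 0.52 × 0.5 = 0.26 pp.

0.260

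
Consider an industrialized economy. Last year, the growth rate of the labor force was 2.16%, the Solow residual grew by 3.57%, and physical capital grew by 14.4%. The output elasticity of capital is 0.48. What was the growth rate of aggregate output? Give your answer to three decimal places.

11.605%

Labor's share = 1 − 0.48 = 0.52.
Physical capital: 0.48 × 14.4 = 6.912 pp.
The labor force: 0.52 × 2.16 = 1.1232 pp.
Output growth = 3.57 + 8.0352 = 11.6052%.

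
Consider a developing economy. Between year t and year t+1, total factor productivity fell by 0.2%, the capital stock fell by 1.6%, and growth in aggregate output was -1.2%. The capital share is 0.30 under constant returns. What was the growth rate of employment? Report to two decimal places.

Labor's share = 1 − 0.3 = 0.7.
gY = gA + 0.3×(-1.6) + 0.7×g.
0.7×g = -1.2 + 0.2 + 0.48 = -0.52.
g = -0.52 / 0.7 = -0.7429%.

-0.74%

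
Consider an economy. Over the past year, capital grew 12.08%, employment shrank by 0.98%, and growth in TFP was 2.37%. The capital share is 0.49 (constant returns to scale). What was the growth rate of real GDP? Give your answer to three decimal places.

Real GDP growth was 7.789%.

Labor's share = 1 − 0.49 = 0.51.
Capital: 0.49 × 12.08 = 5.9192 pp.
Employment: 0.51 × (-0.98) = -0.4998 pp.
Output growth = 2.37 + 5.4194 = 7.7894%.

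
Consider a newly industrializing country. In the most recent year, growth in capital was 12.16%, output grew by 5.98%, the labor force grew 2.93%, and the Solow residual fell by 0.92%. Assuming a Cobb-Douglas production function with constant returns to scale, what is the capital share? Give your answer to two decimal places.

gY = gA + α·gK + (1−α)·gL, so gY − gA − gL = α(gK − gL).
5.98 + 0.92 − 2.93 = α × (12.16 − 2.93).
3.97 = 9.23 α, so α = 0.4301.

The capital share is 0.43.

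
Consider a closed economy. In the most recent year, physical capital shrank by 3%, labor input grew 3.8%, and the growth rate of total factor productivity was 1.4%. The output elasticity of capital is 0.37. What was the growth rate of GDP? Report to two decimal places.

2.68%

Labor's share = 1 − 0.37 = 0.63.
Physical capital: 0.37 × (-3) = -1.11 pp.
Labor input: 0.63 × 3.8 = 2.394 pp.
Output growth = 1.4 + 1.284 = 2.684%.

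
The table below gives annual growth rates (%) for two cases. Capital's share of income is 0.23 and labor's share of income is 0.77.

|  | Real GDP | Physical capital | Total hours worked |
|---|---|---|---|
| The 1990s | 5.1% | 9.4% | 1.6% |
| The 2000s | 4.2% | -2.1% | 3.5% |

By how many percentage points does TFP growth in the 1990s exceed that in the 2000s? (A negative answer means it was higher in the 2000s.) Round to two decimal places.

Labor's share = 1 − 0.23 = 0.77.
The 1990s: TFP = 5.1 − 2.162 − 1.232 = 1.706%.
The 2000s: TFP = 4.2 + 0.483 − 2.695 = 1.988%.
Difference = 1.706 − (1.988) = -0.282 pp.

-0.28 percentage points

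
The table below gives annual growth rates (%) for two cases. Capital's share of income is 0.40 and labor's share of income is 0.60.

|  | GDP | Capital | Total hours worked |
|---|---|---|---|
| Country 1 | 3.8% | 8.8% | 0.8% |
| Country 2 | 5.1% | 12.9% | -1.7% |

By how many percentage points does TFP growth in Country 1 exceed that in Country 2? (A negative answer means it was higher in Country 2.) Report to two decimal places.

Labor's share = 1 − 0.4 = 0.6.
Country 1: TFP = 3.8 − 3.52 − 0.48 = -0.2%.
Country 2: TFP = 5.1 − 5.16 + 1.02 = 0.96%.
Difference = -0.2 − (0.96) = -1.16 pp.

-1.16 percentage points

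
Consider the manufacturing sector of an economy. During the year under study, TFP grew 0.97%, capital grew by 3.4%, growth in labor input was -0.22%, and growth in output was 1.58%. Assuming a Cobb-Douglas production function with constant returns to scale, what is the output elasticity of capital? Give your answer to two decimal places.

0.23

gY = gA + α·gK + (1−α)·gL, so gY − gA − gL = α(gK − gL).
1.58 − 0.97 + 0.22 = α × (3.4 − (-0.22)).
0.83 = 3.62 α, so α = 0.2293.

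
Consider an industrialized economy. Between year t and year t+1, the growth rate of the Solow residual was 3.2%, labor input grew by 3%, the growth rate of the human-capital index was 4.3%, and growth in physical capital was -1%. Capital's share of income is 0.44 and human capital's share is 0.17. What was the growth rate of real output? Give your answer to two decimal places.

Labor's share = 1 − 0.44 − 0.17 = 0.39.
Physical capital: 0.44 × (-1) = -0.44 pp.
The human-capital index: 0.17 × 4.3 = 0.731 pp.
Labor input: 0.39 × 3 = 1.17 pp.
Output growth = 3.2 + 1.461 = 4.661%.

4.66%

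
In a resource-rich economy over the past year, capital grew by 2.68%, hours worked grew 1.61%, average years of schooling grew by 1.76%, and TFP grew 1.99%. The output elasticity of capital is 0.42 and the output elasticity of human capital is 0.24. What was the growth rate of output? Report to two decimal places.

Labor's share = 1 − 0.42 − 0.24 = 0.34.
Capital: 0.42 × 2.68 = 1.1256 pp.
Average years of schooling: 0.24 × 1.76 = 0.4224 pp.
Hours worked: 0.34 × 1.61 = 0.5474 pp.
Output growth = 1.99 + 2.0954 = 4.0854%.

Output grew 4.09%.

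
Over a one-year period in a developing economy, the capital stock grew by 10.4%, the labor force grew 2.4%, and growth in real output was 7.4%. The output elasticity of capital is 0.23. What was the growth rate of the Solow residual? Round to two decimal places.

3.16%

Labor's share = 1 − 0.23 = 0.77.
The capital stock: 0.23 × 10.4 = 2.392 pp.
The labor force: 0.77 × 2.4 = 1.848 pp.
TFP growth = 7.4 − 4.24 = 3.16%.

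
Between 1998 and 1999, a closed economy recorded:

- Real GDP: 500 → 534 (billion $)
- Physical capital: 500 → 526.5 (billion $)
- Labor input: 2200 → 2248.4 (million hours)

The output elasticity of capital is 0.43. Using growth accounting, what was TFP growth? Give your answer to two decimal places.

TFP growth was 3.27%.

Real GDP growth = (534 − 500) / 500 = 6.8%.
Physical capital growth = (526.5 − 500) / 500 = 5.3%.
Labor input growth = (2248.4 − 2200) / 2200 = 2.2%.
Labor's share = 1 − 0.43 = 0.57.
Physical capital: 0.43 × 5.3 = 2.279 pp.
Labor input: 0.57 × 2.2 = 1.254 pp.
TFP growth = 6.8 − 3.533 = 3.267%.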